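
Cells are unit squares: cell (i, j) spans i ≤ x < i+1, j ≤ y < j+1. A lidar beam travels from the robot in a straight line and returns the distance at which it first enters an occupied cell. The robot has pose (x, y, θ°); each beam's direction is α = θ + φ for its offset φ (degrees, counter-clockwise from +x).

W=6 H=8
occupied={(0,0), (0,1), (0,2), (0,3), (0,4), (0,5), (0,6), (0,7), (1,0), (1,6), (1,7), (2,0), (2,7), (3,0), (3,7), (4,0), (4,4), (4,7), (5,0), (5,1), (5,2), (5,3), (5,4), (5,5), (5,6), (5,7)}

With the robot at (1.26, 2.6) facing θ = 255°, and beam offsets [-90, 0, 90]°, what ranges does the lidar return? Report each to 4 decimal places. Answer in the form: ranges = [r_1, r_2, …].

ranges = [0.2692, 1.0046, 3.8719]

beam 1: φ=-90°, α=165°
  cosα=-0.9659 sinα=0.2588 | (1,2) | tMaxX 0.2692 tMaxY 1.5455 | tΔX 1.0353 tΔY 3.8637
    t=0.2692 [x] (0,2) — stop
  → r_1 = 0.2692
beam 2: φ=0°, α=255°
  cosα=-0.2588 sinα=-0.9659 | (1,2) | tMaxX 1.0046 tMaxY 0.6212 | tΔX 3.8637 tΔY 1.0353
    t=0.6212 [y] (1,1)
    t=1.0046 [x] (0,1) — stop
  → r_2 = 1.0046
beam 3: φ=90°, α=345°
  cosα=0.9659 sinα=-0.2588 | (1,2) | tMaxX 0.7661 tMaxY 2.3182 | tΔX 1.0353 tΔY 3.8637
    t=0.7661 [x] (2,2)
    t=1.8014 [x] (3,2)
    t=2.3182 [y] (3,1)
    t=2.8367 [x] (4,1)
    t=3.8719 [x] (5,1) — stop
  → r_3 = 3.8719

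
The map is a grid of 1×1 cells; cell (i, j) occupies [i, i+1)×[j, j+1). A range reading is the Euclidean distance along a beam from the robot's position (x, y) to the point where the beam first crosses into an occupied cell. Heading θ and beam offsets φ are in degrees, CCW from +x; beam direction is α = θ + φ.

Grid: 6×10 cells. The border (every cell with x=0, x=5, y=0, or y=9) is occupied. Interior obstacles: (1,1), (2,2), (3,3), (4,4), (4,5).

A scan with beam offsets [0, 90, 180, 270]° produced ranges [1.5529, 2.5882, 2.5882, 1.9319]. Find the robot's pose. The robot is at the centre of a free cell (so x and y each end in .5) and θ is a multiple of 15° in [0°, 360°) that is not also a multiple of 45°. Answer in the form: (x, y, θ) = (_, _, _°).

Enumerate (i+0.5, j+0.5, θ) over the 27 free cells and 16 admissible headings. For each, cast all 4 beams and compare to the given ranges.
  (4.5, 2.5, 255°): beam 2 = 0.5176 ≠ 2.5882 ✗
  (1.5, 2.5, 330°): beam 1 = 0.5774 ≠ 1.5529 ✗
  (2.5, 5.5, 285°): beam 1 = 1.9319 ≠ 1.5529 ✗
  (3.5, 8.5, 195°): beam 1 = 2.5882 ≠ 1.5529 ✗
  …
  (3.5, 6.5, 15°): r_1=1.5529, r_2=2.5882, r_3=2.5882, r_4=1.9319 — all match ✓
Only this pose fits every beam.

(x, y, θ) = (3.5, 6.5, 15°)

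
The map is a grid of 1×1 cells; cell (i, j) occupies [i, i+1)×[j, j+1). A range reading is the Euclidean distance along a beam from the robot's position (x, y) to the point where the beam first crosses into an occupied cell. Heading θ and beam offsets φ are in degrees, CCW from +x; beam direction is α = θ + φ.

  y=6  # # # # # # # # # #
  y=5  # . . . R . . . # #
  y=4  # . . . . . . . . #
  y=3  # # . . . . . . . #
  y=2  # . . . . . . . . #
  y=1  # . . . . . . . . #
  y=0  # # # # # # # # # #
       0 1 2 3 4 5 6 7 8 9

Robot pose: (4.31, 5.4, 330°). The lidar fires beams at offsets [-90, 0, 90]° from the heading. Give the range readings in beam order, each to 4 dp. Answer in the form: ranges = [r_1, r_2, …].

ranges = [5.0807, 5.4155, 0.6928]

beam 1: φ=-90°, α=240°
  direction (-0.5000, -0.8660); cell (4,5); t to first gridline: x 0.6200, y 0.4619 (then +2.0000 / +1.1547)
    (4,4) via y @ 0.4619
    (3,4) via x @ 0.6200
    (3,3) via y @ 1.6166
    (2,3) via x @ 2.6200
    (2,2) via y @ 2.7713
    (2,1) via y @ 3.9260
    (1,1) via x @ 4.6200
    (1,0) via y @ 5.0807  # hit
  → r_1 = 5.0807
beam 2: φ=0°, α=330°
  direction (0.8660, -0.5000); cell (4,5); t to first gridline: x 0.7967, y 0.8000 (then +1.1547 / +2.0000)
    (5,5) via x @ 0.7967
    (5,4) via y @ 0.8000
    (6,4) via x @ 1.9514
    (6,3) via y @ 2.8000
    (7,3) via x @ 3.1061
    (8,3) via x @ 4.2608
    (8,2) via y @ 4.8000
    (9,2) via x @ 5.4155  # hit
  → r_2 = 5.4155
beam 3: φ=90°, α=60°
  direction (0.5000, 0.8660); cell (4,5); t to first gridline: x 1.3800, y 0.6928 (then +2.0000 / +1.1547)
    (4,6) via y @ 0.6928  # hit
  → r_3 = 0.6928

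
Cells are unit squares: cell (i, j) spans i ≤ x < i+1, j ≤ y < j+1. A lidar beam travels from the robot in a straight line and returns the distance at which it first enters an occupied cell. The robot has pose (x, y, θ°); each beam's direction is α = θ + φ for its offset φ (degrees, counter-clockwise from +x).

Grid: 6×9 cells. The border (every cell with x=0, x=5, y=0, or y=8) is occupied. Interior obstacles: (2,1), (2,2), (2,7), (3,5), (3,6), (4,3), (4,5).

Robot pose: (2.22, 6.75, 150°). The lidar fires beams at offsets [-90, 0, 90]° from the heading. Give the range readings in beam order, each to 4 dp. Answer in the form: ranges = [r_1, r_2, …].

beam 1: φ=-90°, α=60°
  d=(0.5000,0.8660)  start (2,6)  tX=1.5600 tY=0.2887  stride 1/|dx|=2.0000 1/|dy|=1.1547
    cross y-line → (2,7), t=0.2887 (wall)
  → r_1 = 0.2887
beam 2: φ=0°, α=150°
  d=(-0.8660,0.5000)  start (2,6)  tX=0.2540 tY=0.5000  stride 1/|dx|=1.1547 1/|dy|=2.0000
    cross x-line → (1,6), t=0.2540
    cross y-line → (1,7), t=0.5000
    cross x-line → (0,7), t=1.4087 (wall)
  → r_2 = 1.4087
beam 3: φ=90°, α=240°
  d=(-0.5000,-0.8660)  start (2,6)  tX=0.4400 tY=0.8660  stride 1/|dx|=2.0000 1/|dy|=1.1547
    cross x-line → (1,6), t=0.4400
    cross y-line → (1,5), t=0.8660
    cross y-line → (1,4), t=2.0207
    cross x-line → (0,4), t=2.4400 (wall)
  → r_3 = 2.4400

ranges = [0.2887, 1.4087, 2.4400]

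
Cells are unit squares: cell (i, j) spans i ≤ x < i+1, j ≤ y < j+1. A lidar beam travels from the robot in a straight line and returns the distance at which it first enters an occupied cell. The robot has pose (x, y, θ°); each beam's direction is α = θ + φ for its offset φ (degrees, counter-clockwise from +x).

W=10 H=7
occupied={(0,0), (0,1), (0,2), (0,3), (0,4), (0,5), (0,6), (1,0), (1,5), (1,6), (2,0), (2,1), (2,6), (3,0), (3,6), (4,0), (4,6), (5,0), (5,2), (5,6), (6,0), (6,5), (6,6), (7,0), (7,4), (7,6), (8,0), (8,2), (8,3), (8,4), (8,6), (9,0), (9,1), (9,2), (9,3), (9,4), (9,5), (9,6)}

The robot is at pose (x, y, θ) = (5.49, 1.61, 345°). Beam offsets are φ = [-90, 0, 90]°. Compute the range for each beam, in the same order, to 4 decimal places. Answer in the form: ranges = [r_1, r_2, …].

beam 1: φ=-90°, α=255°
  direction (-0.2588, -0.9659); cell (5,1); t to first gridline: x 1.8932, y 0.6315 (then +3.8637 / +1.0353)
    (5,0) via y @ 0.6315  # hit
  → r_1 = 0.6315
beam 2: φ=0°, α=345°
  direction (0.9659, -0.2588); cell (5,1); t to first gridline: x 0.5280, y 2.3569 (then +1.0353 / +3.8637)
    (6,1) via x @ 0.5280
    (7,1) via x @ 1.5633
    (7,0) via y @ 2.3569  # hit
  → r_2 = 2.3569
beam 3: φ=90°, α=75°
  direction (0.2588, 0.9659); cell (5,1); t to first gridline: x 1.9705, y 0.4038 (then +3.8637 / +1.0353)
    (5,2) via y @ 0.4038  # hit
  → r_3 = 0.4038

ranges = [0.6315, 2.3569, 0.4038]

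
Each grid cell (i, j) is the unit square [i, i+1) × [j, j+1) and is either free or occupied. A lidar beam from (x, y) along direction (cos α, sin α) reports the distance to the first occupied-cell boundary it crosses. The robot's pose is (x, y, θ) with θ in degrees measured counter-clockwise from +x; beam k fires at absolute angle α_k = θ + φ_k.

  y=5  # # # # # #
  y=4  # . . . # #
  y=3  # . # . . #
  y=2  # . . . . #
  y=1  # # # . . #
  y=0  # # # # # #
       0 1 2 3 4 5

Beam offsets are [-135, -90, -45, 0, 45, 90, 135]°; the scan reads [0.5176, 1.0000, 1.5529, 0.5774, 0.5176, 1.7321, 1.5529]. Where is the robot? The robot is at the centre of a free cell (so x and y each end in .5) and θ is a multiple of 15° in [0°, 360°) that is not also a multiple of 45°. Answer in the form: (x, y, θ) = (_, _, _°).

Enumerate (i+0.5, j+0.5, θ) over the 12 free cells and 16 admissible headings. For each, cast all 7 beams and compare to the given ranges.
  (4.5, 1.5, 105°): beam 1 = 0.5774 ≠ 0.5176 ✗
  (3.5, 1.5, 345°): beam 1 = 0.5774 ≠ 0.5176 ✗
  (2.5, 4.5, 75°): beam 1 = 0.5774 ≠ 0.5176 ✗
  (1.5, 2.5, 120°): beam 1 = 3.6235 ≠ 0.5176 ✗
  …
  (1.5, 3.5, 330°): r_1=0.5176, r_2=1.0000, r_3=1.5529, r_4=0.5774, r_5=0.5176, r_6=1.7321, r_7=1.5529 — all match ✓
Only this pose fits every beam.

(x, y, θ) = (1.5, 3.5, 330°)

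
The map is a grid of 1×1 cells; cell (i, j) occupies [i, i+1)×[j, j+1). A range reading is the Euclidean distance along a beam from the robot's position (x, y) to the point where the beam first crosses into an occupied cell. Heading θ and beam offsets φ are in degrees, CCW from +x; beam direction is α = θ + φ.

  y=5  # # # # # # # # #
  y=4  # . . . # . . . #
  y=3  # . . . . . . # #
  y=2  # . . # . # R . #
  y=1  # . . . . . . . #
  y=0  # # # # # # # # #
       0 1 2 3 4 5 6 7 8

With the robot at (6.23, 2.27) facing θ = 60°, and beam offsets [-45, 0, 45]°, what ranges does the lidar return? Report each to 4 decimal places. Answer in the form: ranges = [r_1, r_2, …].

ranges = [1.8324, 1.5400, 2.8263]

beam 1: φ=-45°, α=15°
  cosα=0.9659 sinα=0.2588 | (6,2) | tMaxX 0.7972 tMaxY 2.8205 | tΔX 1.0353 tΔY 3.8637
    t=0.7972 [x] (7,2)
    t=1.8324 [x] (8,2) — stop
  → r_1 = 1.8324
beam 2: φ=0°, α=60°
  cosα=0.5000 sinα=0.8660 | (6,2) | tMaxX 1.5400 tMaxY 0.8429 | tΔX 2.0000 tΔY 1.1547
    t=0.8429 [y] (6,3)
    t=1.5400 [x] (7,3) — stop
  → r_2 = 1.5400
beam 3: φ=45°, α=105°
  cosα=-0.2588 sinα=0.9659 | (6,2) | tMaxX 0.8887 tMaxY 0.7558 | tΔX 3.8637 tΔY 1.0353
    t=0.7558 [y] (6,3)
    t=0.8887 [x] (5,3)
    t=1.7910 [y] (5,4)
    t=2.8263 [y] (5,5) — stop
  → r_3 = 2.8263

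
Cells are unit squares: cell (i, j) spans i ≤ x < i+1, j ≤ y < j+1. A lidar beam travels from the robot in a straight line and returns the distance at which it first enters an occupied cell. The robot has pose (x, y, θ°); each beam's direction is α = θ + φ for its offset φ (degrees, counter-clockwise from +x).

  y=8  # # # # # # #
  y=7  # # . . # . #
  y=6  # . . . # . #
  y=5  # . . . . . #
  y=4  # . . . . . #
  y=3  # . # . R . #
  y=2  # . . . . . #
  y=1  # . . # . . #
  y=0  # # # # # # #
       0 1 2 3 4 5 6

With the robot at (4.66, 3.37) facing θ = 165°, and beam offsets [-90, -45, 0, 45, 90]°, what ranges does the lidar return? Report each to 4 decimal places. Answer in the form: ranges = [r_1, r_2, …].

ranges = [4.7933, 5.3200, 1.7186, 4.2262, 2.4536]

beam 1: φ=-90°, α=75°
  cosα=0.2588 sinα=0.9659 | (4,3) | tMaxX 1.3137 tMaxY 0.6522 | tΔX 3.8637 tΔY 1.0353
    t=0.6522 [y] (4,4)
    t=1.3137 [x] (5,4)
    t=1.6875 [y] (5,5)
    t=2.7228 [y] (5,6)
    t=3.7581 [y] (5,7)
    t=4.7933 [y] (5,8) — stop
  → r_1 = 4.7933
beam 2: φ=-45°, α=120°
  cosα=-0.5000 sinα=0.8660 | (4,3) | tMaxX 1.3200 tMaxY 0.7275 | tΔX 2.0000 tΔY 1.1547
    t=0.7275 [y] (4,4)
    t=1.3200 [x] (3,4)
    t=1.8822 [y] (3,5)
    t=3.0369 [y] (3,6)
    t=3.3200 [x] (2,6)
    t=4.1916 [y] (2,7)
    t=5.3200 [x] (1,7) — stop
  → r_2 = 5.3200
beam 3: φ=0°, α=165°
  cosα=-0.9659 sinα=0.2588 | (4,3) | tMaxX 0.6833 tMaxY 2.4341 | tΔX 1.0353 tΔY 3.8637
    t=0.6833 [x] (3,3)
    t=1.7186 [x] (2,3) — stop
  → r_3 = 1.7186
beam 4: φ=45°, α=210°
  cosα=-0.8660 sinα=-0.5000 | (4,3) | tMaxX 0.7621 tMaxY 0.7400 | tΔX 1.1547 tΔY 2.0000
    t=0.7400 [y] (4,2)
    t=0.7621 [x] (3,2)
    t=1.9168 [x] (2,2)
    t=2.7400 [y] (2,1)
    t=3.0715 [x] (1,1)
    t=4.2262 [x] (0,1) — stop
  → r_4 = 4.2262
beam 5: φ=90°, α=255°
  cosα=-0.2588 sinα=-0.9659 | (4,3) | tMaxX 2.5500 tMaxY 0.3831 | tΔX 3.8637 tΔY 1.0353
    t=0.3831 [y] (4,2)
    t=1.4183 [y] (4,1)
    t=2.4536 [y] (4,0) — stop
  → r_5 = 2.4536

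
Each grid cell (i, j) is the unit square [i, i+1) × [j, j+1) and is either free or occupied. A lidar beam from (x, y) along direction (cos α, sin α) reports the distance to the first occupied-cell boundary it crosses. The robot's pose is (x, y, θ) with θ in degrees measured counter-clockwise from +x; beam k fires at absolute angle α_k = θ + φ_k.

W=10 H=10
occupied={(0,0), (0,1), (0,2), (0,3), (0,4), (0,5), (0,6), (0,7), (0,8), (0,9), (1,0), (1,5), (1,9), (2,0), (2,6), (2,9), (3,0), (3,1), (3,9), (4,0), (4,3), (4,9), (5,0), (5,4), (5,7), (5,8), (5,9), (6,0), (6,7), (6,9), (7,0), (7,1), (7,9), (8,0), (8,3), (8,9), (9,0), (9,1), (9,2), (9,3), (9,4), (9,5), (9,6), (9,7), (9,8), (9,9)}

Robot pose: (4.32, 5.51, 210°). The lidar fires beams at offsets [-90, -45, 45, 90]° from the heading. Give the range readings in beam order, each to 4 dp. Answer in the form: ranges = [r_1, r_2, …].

ranges = [4.0299, 1.8932, 3.6338, 1.3600]

beam 1: φ=-90°, α=120°
  dir = (cos 120°, sin 120°) = (-0.5000, 0.8660); from cell (4,5)
  next x-line at t=0.6400, next y-line at t=0.5658; Δt_x=2.0000, Δt_y=1.1547
    y: enter (4,6) at t=0.5658
    x: enter (3,6) at t=0.6400
    y: enter (3,7) at t=1.7205
    x: enter (2,7) at t=2.6400
    y: enter (2,8) at t=2.8752
    y: enter (2,9) at t=4.0299 ← occupied
  → r_1 = 4.0299
beam 2: φ=-45°, α=165°
  dir = (cos 165°, sin 165°) = (-0.9659, 0.2588); from cell (4,5)
  next x-line at t=0.3313, next y-line at t=1.8932; Δt_x=1.0353, Δt_y=3.8637
    x: enter (3,5) at t=0.3313
    x: enter (2,5) at t=1.3666
    y: enter (2,6) at t=1.8932 ← occupied
  → r_2 = 1.8932
beam 3: φ=45°, α=255°
  dir = (cos 255°, sin 255°) = (-0.2588, -0.9659); from cell (4,5)
  next x-line at t=1.2364, next y-line at t=0.5280; Δt_x=3.8637, Δt_y=1.0353
    y: enter (4,4) at t=0.5280
    x: enter (3,4) at t=1.2364
    y: enter (3,3) at t=1.5633
    y: enter (3,2) at t=2.5985
    y: enter (3,1) at t=3.6338 ← occupied
  → r_3 = 3.6338
beam 4: φ=90°, α=300°
  dir = (cos 300°, sin 300°) = (0.5000, -0.8660); from cell (4,5)
  next x-line at t=1.3600, next y-line at t=0.5889; Δt_x=2.0000, Δt_y=1.1547
    y: enter (4,4) at t=0.5889
    x: enter (5,4) at t=1.3600 ← occupied
  → r_4 = 1.3600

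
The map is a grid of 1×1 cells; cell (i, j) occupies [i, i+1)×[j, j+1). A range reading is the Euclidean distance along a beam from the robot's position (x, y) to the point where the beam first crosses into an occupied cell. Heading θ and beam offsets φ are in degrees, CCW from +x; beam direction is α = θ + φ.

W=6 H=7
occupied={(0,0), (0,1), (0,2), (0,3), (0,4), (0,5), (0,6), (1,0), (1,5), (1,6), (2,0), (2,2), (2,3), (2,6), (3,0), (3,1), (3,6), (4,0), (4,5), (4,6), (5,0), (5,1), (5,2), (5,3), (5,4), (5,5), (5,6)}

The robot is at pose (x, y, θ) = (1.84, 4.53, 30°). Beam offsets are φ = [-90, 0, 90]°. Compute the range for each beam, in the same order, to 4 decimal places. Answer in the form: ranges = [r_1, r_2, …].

ranges = [0.6120, 2.4942, 0.5427]

beam 1: φ=-90°, α=300°
  cosα=0.5000 sinα=-0.8660 | (1,4) | tMaxX 0.3200 tMaxY 0.6120 | tΔX 2.0000 tΔY 1.1547
    t=0.3200 [x] (2,4)
    t=0.6120 [y] (2,3) — stop
  → r_1 = 0.6120
beam 2: φ=0°, α=30°
  cosα=0.8660 sinα=0.5000 | (1,4) | tMaxX 0.1848 tMaxY 0.9400 | tΔX 1.1547 tΔY 2.0000
    t=0.1848 [x] (2,4)
    t=0.9400 [y] (2,5)
    t=1.3395 [x] (3,5)
    t=2.4942 [x] (4,5) — stop
  → r_2 = 2.4942
beam 3: φ=90°, α=120°
  cosα=-0.5000 sinα=0.8660 | (1,4) | tMaxX 1.6800 tMaxY 0.5427 | tΔX 2.0000 tΔY 1.1547
    t=0.5427 [y] (1,5) — stop
  → r_3 = 0.5427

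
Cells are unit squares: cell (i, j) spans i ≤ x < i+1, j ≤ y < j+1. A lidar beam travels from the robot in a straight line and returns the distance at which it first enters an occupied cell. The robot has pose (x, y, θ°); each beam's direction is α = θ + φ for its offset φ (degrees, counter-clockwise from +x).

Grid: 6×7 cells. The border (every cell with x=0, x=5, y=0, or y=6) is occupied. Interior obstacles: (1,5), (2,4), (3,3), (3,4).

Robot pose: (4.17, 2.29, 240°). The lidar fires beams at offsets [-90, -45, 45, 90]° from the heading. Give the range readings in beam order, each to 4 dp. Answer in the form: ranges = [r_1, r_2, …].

ranges = [3.6604, 3.2818, 1.3355, 0.9584]

beam 1: φ=-90°, α=150°
  dir = (cos 150°, sin 150°) = (-0.8660, 0.5000); from cell (4,2)
  next x-line at t=0.1963, next y-line at t=1.4200; Δt_x=1.1547, Δt_y=2.0000
    x: enter (3,2) at t=0.1963
    x: enter (2,2) at t=1.3510
    y: enter (2,3) at t=1.4200
    x: enter (1,3) at t=2.5057
    y: enter (1,4) at t=3.4200
    x: enter (0,4) at t=3.6604 ← occupied
  → r_1 = 3.6604
beam 2: φ=-45°, α=195°
  dir = (cos 195°, sin 195°) = (-0.9659, -0.2588); from cell (4,2)
  next x-line at t=0.1760, next y-line at t=1.1205; Δt_x=1.0353, Δt_y=3.8637
    x: enter (3,2) at t=0.1760
    y: enter (3,1) at t=1.1205
    x: enter (2,1) at t=1.2113
    x: enter (1,1) at t=2.2465
    x: enter (0,1) at t=3.2818 ← occupied
  → r_2 = 3.2818
beam 3: φ=45°, α=285°
  dir = (cos 285°, sin 285°) = (0.2588, -0.9659); from cell (4,2)
  next x-line at t=3.2069, next y-line at t=0.3002; Δt_x=3.8637, Δt_y=1.0353
    y: enter (4,1) at t=0.3002
    y: enter (4,0) at t=1.3355 ← occupied
  → r_3 = 1.3355
beam 4: φ=90°, α=330°
  dir = (cos 330°, sin 330°) = (0.8660, -0.5000); from cell (4,2)
  next x-line at t=0.9584, next y-line at t=0.5800; Δt_x=1.1547, Δt_y=2.0000
    y: enter (4,1) at t=0.5800
    x: enter (5,1) at t=0.9584 ← occupied
  → r_4 = 0.9584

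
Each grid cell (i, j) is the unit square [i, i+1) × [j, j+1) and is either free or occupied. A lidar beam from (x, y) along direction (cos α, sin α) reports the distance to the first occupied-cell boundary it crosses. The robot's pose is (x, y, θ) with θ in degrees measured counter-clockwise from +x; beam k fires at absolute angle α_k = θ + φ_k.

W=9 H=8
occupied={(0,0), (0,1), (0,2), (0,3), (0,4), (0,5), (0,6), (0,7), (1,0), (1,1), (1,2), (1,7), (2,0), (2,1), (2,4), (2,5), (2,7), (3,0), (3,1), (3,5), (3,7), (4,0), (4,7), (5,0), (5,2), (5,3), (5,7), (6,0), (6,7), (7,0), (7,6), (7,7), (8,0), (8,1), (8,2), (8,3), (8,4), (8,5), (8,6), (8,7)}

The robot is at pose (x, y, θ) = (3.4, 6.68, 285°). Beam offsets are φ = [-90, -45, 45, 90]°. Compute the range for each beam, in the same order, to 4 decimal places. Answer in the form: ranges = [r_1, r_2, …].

ranges = [2.4847, 0.7852, 5.3116, 1.2364]

beam 1: φ=-90°, α=195°
  cosα=-0.9659 sinα=-0.2588 | (3,6) | tMaxX 0.4141 tMaxY 2.6273 | tΔX 1.0353 tΔY 3.8637
    t=0.4141 [x] (2,6)
    t=1.4494 [x] (1,6)
    t=2.4847 [x] (0,6) — stop
  → r_1 = 2.4847
beam 2: φ=-45°, α=240°
  cosα=-0.5000 sinα=-0.8660 | (3,6) | tMaxX 0.8000 tMaxY 0.7852 | tΔX 2.0000 tΔY 1.1547
    t=0.7852 [y] (3,5) — stop
  → r_2 = 0.7852
beam 3: φ=45°, α=330°
  cosα=0.8660 sinα=-0.5000 | (3,6) | tMaxX 0.6928 tMaxY 1.3600 | tΔX 1.1547 tΔY 2.0000
    t=0.6928 [x] (4,6)
    t=1.3600 [y] (4,5)
    t=1.8475 [x] (5,5)
    t=3.0022 [x] (6,5)
    t=3.3600 [y] (6,4)
    t=4.1569 [x] (7,4)
    t=5.3116 [x] (8,4) — stop
  → r_3 = 5.3116
beam 4: φ=90°, α=15°
  cosα=0.9659 sinα=0.2588 | (3,6) | tMaxX 0.6212 tMaxY 1.2364 | tΔX 1.0353 tΔY 3.8637
    t=0.6212 [x] (4,6)
    t=1.2364 [y] (4,7) — stop
  → r_4 = 1.2364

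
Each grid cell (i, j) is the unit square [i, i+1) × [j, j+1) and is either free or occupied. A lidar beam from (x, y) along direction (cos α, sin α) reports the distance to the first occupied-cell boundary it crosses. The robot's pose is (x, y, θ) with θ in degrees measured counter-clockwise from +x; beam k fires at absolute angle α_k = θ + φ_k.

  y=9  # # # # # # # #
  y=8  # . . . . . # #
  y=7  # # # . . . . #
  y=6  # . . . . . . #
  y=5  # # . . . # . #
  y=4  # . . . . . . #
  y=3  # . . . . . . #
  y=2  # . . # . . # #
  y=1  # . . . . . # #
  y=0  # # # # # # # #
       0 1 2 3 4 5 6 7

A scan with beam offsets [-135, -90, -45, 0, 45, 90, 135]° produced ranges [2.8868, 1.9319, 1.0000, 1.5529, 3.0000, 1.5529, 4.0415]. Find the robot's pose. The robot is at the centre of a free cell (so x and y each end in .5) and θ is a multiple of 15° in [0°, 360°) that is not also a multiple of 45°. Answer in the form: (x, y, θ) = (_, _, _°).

Candidates: 40 free-cell centres × 16 headings = 640 poses. Raycast each; keep the one whose scan matches to 4 dp.
  (6.5, 4.5, 120°): beam 1 = 0.5176 ≠ 2.8868 ✗
  (1.5, 1.5, 255°): beam 1 = 1.0000 ≠ 2.8868 ✗
  (5.5, 4.5, 30°): beam 1 = 3.6235 ≠ 2.8868 ✗
  (6.5, 6.5, 75°): beam 1 = 1.0000 ≠ 2.8868 ✗
  …
  (5.5, 3.5, 15°): r_1=2.8868, r_2=1.9319, r_3=1.0000, r_4=1.5529, r_5=3.0000, r_6=1.5529, r_7=4.0415 — all match ✓
Unique over the lattice → pose = (5.5, 3.5, 15°).

(x, y, θ) = (5.5, 3.5, 15°)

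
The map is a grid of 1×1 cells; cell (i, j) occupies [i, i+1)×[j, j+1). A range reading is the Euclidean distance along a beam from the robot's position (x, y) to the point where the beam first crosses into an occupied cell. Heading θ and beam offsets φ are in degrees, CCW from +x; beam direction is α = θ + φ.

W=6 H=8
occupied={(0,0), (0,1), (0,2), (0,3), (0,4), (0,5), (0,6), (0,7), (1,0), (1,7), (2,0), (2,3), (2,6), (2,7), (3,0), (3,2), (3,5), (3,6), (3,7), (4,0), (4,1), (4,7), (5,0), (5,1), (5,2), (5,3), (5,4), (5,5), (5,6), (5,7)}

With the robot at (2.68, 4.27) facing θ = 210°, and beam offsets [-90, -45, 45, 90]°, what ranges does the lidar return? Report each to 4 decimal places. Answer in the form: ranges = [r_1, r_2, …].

beam 1: φ=-90°, α=120°
  cosα=-0.5000 sinα=0.8660 | (2,4) | tMaxX 1.3600 tMaxY 0.8429 | tΔX 2.0000 tΔY 1.1547
    t=0.8429 [y] (2,5)
    t=1.3600 [x] (1,5)
    t=1.9976 [y] (1,6)
    t=3.1523 [y] (1,7) — stop
  → r_1 = 3.1523
beam 2: φ=-45°, α=165°
  cosα=-0.9659 sinα=0.2588 | (2,4) | tMaxX 0.7040 tMaxY 2.8205 | tΔX 1.0353 tΔY 3.8637
    t=0.7040 [x] (1,4)
    t=1.7393 [x] (0,4) — stop
  → r_2 = 1.7393
beam 3: φ=45°, α=255°
  cosα=-0.2588 sinα=-0.9659 | (2,4) | tMaxX 2.6273 tMaxY 0.2795 | tΔX 3.8637 tΔY 1.0353
    t=0.2795 [y] (2,3) — stop
  → r_3 = 0.2795
beam 4: φ=90°, α=300°
  cosα=0.5000 sinα=-0.8660 | (2,4) | tMaxX 0.6400 tMaxY 0.3118 | tΔX 2.0000 tΔY 1.1547
    t=0.3118 [y] (2,3) — stop
  → r_4 = 0.3118

ranges = [3.1523, 1.7393, 0.2795, 0.3118]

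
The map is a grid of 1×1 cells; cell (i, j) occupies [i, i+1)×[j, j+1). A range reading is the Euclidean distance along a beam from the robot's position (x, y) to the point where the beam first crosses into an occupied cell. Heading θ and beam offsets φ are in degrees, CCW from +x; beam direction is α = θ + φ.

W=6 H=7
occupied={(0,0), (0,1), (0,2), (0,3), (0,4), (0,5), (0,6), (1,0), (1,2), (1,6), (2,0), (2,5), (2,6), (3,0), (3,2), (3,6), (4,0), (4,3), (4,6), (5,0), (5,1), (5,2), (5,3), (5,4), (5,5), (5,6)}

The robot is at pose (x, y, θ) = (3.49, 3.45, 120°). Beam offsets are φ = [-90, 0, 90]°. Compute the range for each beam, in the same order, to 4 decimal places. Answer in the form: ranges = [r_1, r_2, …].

ranges = [0.5889, 1.7898, 1.7205]

beam 1: φ=-90°, α=30°
  dir = (cos 30°, sin 30°) = (0.8660, 0.5000); from cell (3,3)
  next x-line at t=0.5889, next y-line at t=1.1000; Δt_x=1.1547, Δt_y=2.0000
    x: enter (4,3) at t=0.5889 ← occupied
  → r_1 = 0.5889
beam 2: φ=0°, α=120°
  dir = (cos 120°, sin 120°) = (-0.5000, 0.8660); from cell (3,3)
  next x-line at t=0.9800, next y-line at t=0.6351; Δt_x=2.0000, Δt_y=1.1547
    y: enter (3,4) at t=0.6351
    x: enter (2,4) at t=0.9800
    y: enter (2,5) at t=1.7898 ← occupied
  → r_2 = 1.7898
beam 3: φ=90°, α=210°
  dir = (cos 210°, sin 210°) = (-0.8660, -0.5000); from cell (3,3)
  next x-line at t=0.5658, next y-line at t=0.9000; Δt_x=1.1547, Δt_y=2.0000
    x: enter (2,3) at t=0.5658
    y: enter (2,2) at t=0.9000
    x: enter (1,2) at t=1.7205 ← occupied
  → r_3 = 1.7205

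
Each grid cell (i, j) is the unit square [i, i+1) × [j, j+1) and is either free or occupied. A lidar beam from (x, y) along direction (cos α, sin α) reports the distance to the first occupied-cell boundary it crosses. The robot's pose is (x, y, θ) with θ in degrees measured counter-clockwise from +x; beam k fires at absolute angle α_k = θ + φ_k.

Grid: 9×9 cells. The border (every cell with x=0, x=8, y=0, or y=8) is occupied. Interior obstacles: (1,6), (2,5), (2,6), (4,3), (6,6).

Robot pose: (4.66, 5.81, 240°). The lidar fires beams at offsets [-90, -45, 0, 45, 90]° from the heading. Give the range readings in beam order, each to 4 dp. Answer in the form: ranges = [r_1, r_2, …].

beam 1: φ=-90°, α=150°
  cosα=-0.8660 sinα=0.5000 | (4,5) | tMaxX 0.7621 tMaxY 0.3800 | tΔX 1.1547 tΔY 2.0000
    t=0.3800 [y] (4,6)
    t=0.7621 [x] (3,6)
    t=1.9168 [x] (2,6) — stop
  → r_1 = 1.9168
beam 2: φ=-45°, α=195°
  cosα=-0.9659 sinα=-0.2588 | (4,5) | tMaxX 0.6833 tMaxY 3.1296 | tΔX 1.0353 tΔY 3.8637
    t=0.6833 [x] (3,5)
    t=1.7186 [x] (2,5) — stop
  → r_2 = 1.7186
beam 3: φ=0°, α=240°
  cosα=-0.5000 sinα=-0.8660 | (4,5) | tMaxX 1.3200 tMaxY 0.9353 | tΔX 2.0000 tΔY 1.1547
    t=0.9353 [y] (4,4)
    t=1.3200 [x] (3,4)
    t=2.0900 [y] (3,3)
    t=3.2447 [y] (3,2)
    t=3.3200 [x] (2,2)
    t=4.3994 [y] (2,1)
    t=5.3200 [x] (1,1)
    t=5.5541 [y] (1,0) — stop
  → r_3 = 5.5541
beam 4: φ=45°, α=285°
  cosα=0.2588 sinα=-0.9659 | (4,5) | tMaxX 1.3137 tMaxY 0.8386 | tΔX 3.8637 tΔY 1.0353
    t=0.8386 [y] (4,4)
    t=1.3137 [x] (5,4)
    t=1.8738 [y] (5,3)
    t=2.9091 [y] (5,2)
    t=3.9444 [y] (5,1)
    t=4.9797 [y] (5,0) — stop
  → r_4 = 4.9797
beam 5: φ=90°, α=330°
  cosα=0.8660 sinα=-0.5000 | (4,5) | tMaxX 0.3926 tMaxY 1.6200 | tΔX 1.1547 tΔY 2.0000
    t=0.3926 [x] (5,5)
    t=1.5473 [x] (6,5)
    t=1.6200 [y] (6,4)
    t=2.7020 [x] (7,4)
    t=3.6200 [y] (7,3)
    t=3.8567 [x] (8,3) — stop
  → r_5 = 3.8567

ranges = [1.9168, 1.7186, 5.5541, 4.9797, 3.8567]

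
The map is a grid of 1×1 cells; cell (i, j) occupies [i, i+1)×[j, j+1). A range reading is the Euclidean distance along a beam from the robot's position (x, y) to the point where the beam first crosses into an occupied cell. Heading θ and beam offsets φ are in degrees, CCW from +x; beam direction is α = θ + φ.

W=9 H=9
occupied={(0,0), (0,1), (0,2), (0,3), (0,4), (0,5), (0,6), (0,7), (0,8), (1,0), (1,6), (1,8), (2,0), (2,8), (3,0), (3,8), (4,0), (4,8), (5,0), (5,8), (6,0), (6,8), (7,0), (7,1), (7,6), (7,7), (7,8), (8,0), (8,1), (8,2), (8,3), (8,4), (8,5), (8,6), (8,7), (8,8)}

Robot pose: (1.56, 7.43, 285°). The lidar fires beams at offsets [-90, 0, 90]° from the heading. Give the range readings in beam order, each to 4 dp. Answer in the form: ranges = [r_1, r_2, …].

ranges = [0.5798, 0.4452, 2.2023]

beam 1: φ=-90°, α=195°
  cosα=-0.9659 sinα=-0.2588 | (1,7) | tMaxX 0.5798 tMaxY 1.6614 | tΔX 1.0353 tΔY 3.8637
    t=0.5798 [x] (0,7) — stop
  → r_1 = 0.5798
beam 2: φ=0°, α=285°
  cosα=0.2588 sinα=-0.9659 | (1,7) | tMaxX 1.7000 tMaxY 0.4452 | tΔX 3.8637 tΔY 1.0353
    t=0.4452 [y] (1,6) — stop
  → r_2 = 0.4452
beam 3: φ=90°, α=15°
  cosα=0.9659 sinα=0.2588 | (1,7) | tMaxX 0.4555 tMaxY 2.2023 | tΔX 1.0353 tΔY 3.8637
    t=0.4555 [x] (2,7)
    t=1.4908 [x] (3,7)
    t=2.2023 [y] (3,8) — stop
  → r_3 = 2.2023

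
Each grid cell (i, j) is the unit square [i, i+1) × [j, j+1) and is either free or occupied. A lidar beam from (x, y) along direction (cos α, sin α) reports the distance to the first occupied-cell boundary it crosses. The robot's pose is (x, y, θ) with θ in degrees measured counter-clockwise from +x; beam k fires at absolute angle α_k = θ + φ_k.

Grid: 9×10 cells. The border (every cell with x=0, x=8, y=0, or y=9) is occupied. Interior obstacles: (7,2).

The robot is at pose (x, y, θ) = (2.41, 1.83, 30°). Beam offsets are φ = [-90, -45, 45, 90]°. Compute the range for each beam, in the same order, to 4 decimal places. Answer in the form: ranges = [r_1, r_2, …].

beam 1: φ=-90°, α=300°
  cosα=0.5000 sinα=-0.8660 | (2,1) | tMaxX 1.1800 tMaxY 0.9584 | tΔX 2.0000 tΔY 1.1547
    t=0.9584 [y] (2,0) — stop
  → r_1 = 0.9584
beam 2: φ=-45°, α=345°
  cosα=0.9659 sinα=-0.2588 | (2,1) | tMaxX 0.6108 tMaxY 3.2069 | tΔX 1.0353 tΔY 3.8637
    t=0.6108 [x] (3,1)
    t=1.6461 [x] (4,1)
    t=2.6814 [x] (5,1)
    t=3.2069 [y] (5,0) — stop
  → r_2 = 3.2069
beam 3: φ=45°, α=75°
  cosα=0.2588 sinα=0.9659 | (2,1) | tMaxX 2.2796 tMaxY 0.1760 | tΔX 3.8637 tΔY 1.0353
    t=0.1760 [y] (2,2)
    t=1.2113 [y] (2,3)
    t=2.2465 [y] (2,4)
    t=2.2796 [x] (3,4)
    t=3.2818 [y] (3,5)
    t=4.3171 [y] (3,6)
    t=5.3524 [y] (3,7)
    t=6.1433 [x] (4,7)
    t=6.3877 [y] (4,8)
    t=7.4229 [y] (4,9) — stop
  → r_3 = 7.4229
beam 4: φ=90°, α=120°
  cosα=-0.5000 sinα=0.8660 | (2,1) | tMaxX 0.8200 tMaxY 0.1963 | tΔX 2.0000 tΔY 1.1547
    t=0.1963 [y] (2,2)
    t=0.8200 [x] (1,2)
    t=1.3510 [y] (1,3)
    t=2.5057 [y] (1,4)
    t=2.8200 [x] (0,4) — stop
  → r_4 = 2.8200

ranges = [0.9584, 3.2069, 7.4229, 2.8200]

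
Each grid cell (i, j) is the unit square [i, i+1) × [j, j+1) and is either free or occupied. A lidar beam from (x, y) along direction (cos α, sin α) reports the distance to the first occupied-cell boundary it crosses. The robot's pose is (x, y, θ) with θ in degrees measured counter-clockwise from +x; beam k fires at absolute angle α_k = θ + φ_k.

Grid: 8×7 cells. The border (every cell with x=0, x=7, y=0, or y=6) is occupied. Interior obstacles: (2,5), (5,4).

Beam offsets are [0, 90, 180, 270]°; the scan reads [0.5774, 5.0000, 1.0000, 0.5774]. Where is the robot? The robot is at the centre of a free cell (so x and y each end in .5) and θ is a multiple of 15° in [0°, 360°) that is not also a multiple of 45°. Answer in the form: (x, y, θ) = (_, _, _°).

(x, y, θ) = (1.5, 1.5, 300°)

Enumerate (i+0.5, j+0.5, θ) over the 28 free cells and 16 admissible headings. For each, cast all 4 beams and compare to the given ranges.
  (1.5, 3.5, 60°): beam 1 = 1.7321 ≠ 0.5774 ✗
  (5.5, 3.5, 165°): beam 1 = 4.6587 ≠ 0.5774 ✗
  (6.5, 1.5, 105°): beam 1 = 2.5882 ≠ 0.5774 ✗
  …
  (1.5, 1.5, 300°): r_1=0.5774, r_2=5.0000, r_3=1.0000, r_4=0.5774 — all match ✓
Unique over the lattice → pose = (1.5, 1.5, 300°).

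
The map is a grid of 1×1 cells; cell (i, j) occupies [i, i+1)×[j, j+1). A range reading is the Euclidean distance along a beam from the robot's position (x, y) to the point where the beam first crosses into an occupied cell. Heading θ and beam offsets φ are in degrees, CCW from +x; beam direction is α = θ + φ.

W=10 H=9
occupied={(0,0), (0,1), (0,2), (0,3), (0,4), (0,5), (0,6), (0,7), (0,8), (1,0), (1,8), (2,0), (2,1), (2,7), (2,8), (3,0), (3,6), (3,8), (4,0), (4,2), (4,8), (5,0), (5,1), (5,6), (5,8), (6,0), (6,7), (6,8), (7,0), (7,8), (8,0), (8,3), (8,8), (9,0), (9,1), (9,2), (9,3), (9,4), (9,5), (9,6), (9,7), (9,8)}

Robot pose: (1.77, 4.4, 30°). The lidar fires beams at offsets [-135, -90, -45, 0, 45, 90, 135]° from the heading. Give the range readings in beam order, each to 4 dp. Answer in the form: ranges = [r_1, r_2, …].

beam 1: φ=-135°, α=255°
  direction (-0.2588, -0.9659); cell (1,4); t to first gridline: x 2.9751, y 0.4141 (then +3.8637 / +1.0353)
    (1,3) via y @ 0.4141
    (1,2) via y @ 1.4494
    (1,1) via y @ 2.4847
    (0,1) via x @ 2.9751  # hit
  → r_1 = 2.9751
beam 2: φ=-90°, α=300°
  direction (0.5000, -0.8660); cell (1,4); t to first gridline: x 0.4600, y 0.4619 (then +2.0000 / +1.1547)
    (2,4) via x @ 0.4600
    (2,3) via y @ 0.4619
    (2,2) via y @ 1.6166
    (3,2) via x @ 2.4600
    (3,1) via y @ 2.7713
    (3,0) via y @ 3.9260  # hit
  → r_2 = 3.9260
beam 3: φ=-45°, α=345°
  direction (0.9659, -0.2588); cell (1,4); t to first gridline: x 0.2381, y 1.5455 (then +1.0353 / +3.8637)
    (2,4) via x @ 0.2381
    (3,4) via x @ 1.2734
    (3,3) via y @ 1.5455
    (4,3) via x @ 2.3087
    (5,3) via x @ 3.3439
    (6,3) via x @ 4.3792
    (6,2) via y @ 5.4092
    (7,2) via x @ 5.4145
    (8,2) via x @ 6.4498
    (9,2) via x @ 7.4850  # hit
  → r_3 = 7.4850
beam 4: φ=0°, α=30°
  direction (0.8660, 0.5000); cell (1,4); t to first gridline: x 0.2656, y 1.2000 (then +1.1547 / +2.0000)
    (2,4) via x @ 0.2656
    (2,5) via y @ 1.2000
    (3,5) via x @ 1.4203
    (4,5) via x @ 2.5750
    (4,6) via y @ 3.2000
    (5,6) via x @ 3.7297  # hit
  → r_4 = 3.7297
beam 5: φ=45°, α=75°
  direction (0.2588, 0.9659); cell (1,4); t to first gridline: x 0.8887, y 0.6212 (then +3.8637 / +1.0353)
    (1,5) via y @ 0.6212
    (2,5) via x @ 0.8887
    (2,6) via y @ 1.6564
    (2,7) via y @ 2.6917  # hit
  → r_5 = 2.6917
beam 6: φ=90°, α=120°
  direction (-0.5000, 0.8660); cell (1,4); t to first gridline: x 1.5400, y 0.6928 (then +2.0000 / +1.1547)
    (1,5) via y @ 0.6928
    (0,5) via x @ 1.5400  # hit
  → r_6 = 1.5400
beam 7: φ=135°, α=165°
  direction (-0.9659, 0.2588); cell (1,4); t to first gridline: x 0.7972, y 2.3182 (then +1.0353 / +3.8637)
    (0,4) via x @ 0.7972  # hit
  → r_7 = 0.7972

ranges = [2.9751, 3.9260, 7.4850, 3.7297, 2.6917, 1.5400, 0.7972]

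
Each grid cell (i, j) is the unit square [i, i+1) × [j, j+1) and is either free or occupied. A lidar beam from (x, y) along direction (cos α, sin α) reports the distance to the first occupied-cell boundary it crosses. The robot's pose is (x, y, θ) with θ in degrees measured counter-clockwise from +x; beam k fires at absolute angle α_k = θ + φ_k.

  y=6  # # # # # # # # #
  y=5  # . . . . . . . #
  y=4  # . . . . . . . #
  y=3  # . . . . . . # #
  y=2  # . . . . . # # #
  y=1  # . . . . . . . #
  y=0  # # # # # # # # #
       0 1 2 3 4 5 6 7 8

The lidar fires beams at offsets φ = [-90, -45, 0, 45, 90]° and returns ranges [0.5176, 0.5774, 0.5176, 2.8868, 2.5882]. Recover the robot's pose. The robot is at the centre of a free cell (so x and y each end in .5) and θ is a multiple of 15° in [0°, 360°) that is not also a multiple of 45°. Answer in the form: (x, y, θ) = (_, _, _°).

(x, y, θ) = (6.5, 3.5, 15°)

Candidates: 32 free-cell centres × 16 headings = 512 poses. Raycast each; keep the one whose scan matches to 4 dp.
  (4.5, 1.5, 195°): beam 1 = 4.6587 ≠ 0.5176 ✗
  (3.5, 4.5, 15°): beam 1 = 3.6235 ≠ 0.5176 ✗
  (5.5, 3.5, 345°): beam 1 = 2.5882 ≠ 0.5176 ✗
  …
  (6.5, 3.5, 15°): r_1=0.5176, r_2=0.5774, r_3=0.5176, r_4=2.8868, r_5=2.5882 — all match ✓
Only this pose fits every beam.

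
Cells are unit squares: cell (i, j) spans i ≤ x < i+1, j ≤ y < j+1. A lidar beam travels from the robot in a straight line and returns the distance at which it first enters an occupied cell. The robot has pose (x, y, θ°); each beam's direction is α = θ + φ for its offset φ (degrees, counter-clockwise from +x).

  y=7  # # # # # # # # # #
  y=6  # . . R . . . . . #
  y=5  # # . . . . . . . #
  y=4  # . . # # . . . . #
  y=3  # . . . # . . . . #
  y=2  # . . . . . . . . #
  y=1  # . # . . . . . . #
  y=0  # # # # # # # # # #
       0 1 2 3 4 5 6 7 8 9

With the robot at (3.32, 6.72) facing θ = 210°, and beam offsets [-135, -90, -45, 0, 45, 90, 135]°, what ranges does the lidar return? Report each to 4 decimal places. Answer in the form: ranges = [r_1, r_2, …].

ranges = [0.2899, 0.3233, 1.0818, 1.5242, 4.8865, 1.9861, 5.8804]

beam 1: φ=-135°, α=75°
  direction (0.2588, 0.9659); cell (3,6); t to first gridline: x 2.6273, y 0.2899 (then +3.8637 / +1.0353)
    (3,7) via y @ 0.2899  # hit
  → r_1 = 0.2899
beam 2: φ=-90°, α=120°
  direction (-0.5000, 0.8660); cell (3,6); t to first gridline: x 0.6400, y 0.3233 (then +2.0000 / +1.1547)
    (3,7) via y @ 0.3233  # hit
  → r_2 = 0.3233
beam 3: φ=-45°, α=165°
  direction (-0.9659, 0.2588); cell (3,6); t to first gridline: x 0.3313, y 1.0818 (then +1.0353 / +3.8637)
    (2,6) via x @ 0.3313
    (2,7) via y @ 1.0818  # hit
  → r_3 = 1.0818
beam 4: φ=0°, α=210°
  direction (-0.8660, -0.5000); cell (3,6); t to first gridline: x 0.3695, y 1.4400 (then +1.1547 / +2.0000)
    (2,6) via x @ 0.3695
    (2,5) via y @ 1.4400
    (1,5) via x @ 1.5242  # hit
  → r_4 = 1.5242
beam 5: φ=45°, α=255°
  direction (-0.2588, -0.9659); cell (3,6); t to first gridline: x 1.2364, y 0.7454 (then +3.8637 / +1.0353)
    (3,5) via y @ 0.7454
    (2,5) via x @ 1.2364
    (2,4) via y @ 1.7807
    (2,3) via y @ 2.8160
    (2,2) via y @ 3.8512
    (2,1) via y @ 4.8865  # hit
  → r_5 = 4.8865
beam 6: φ=90°, α=300°
  direction (0.5000, -0.8660); cell (3,6); t to first gridline: x 1.3600, y 0.8314 (then +2.0000 / +1.1547)
    (3,5) via y @ 0.8314
    (4,5) via x @ 1.3600
    (4,4) via y @ 1.9861  # hit
  → r_6 = 1.9861
beam 7: φ=135°, α=345°
  direction (0.9659, -0.2588); cell (3,6); t to first gridline: x 0.7040, y 2.7819 (then +1.0353 / +3.8637)
    (4,6) via x @ 0.7040
    (5,6) via x @ 1.7393
    (6,6) via x @ 2.7745
    (6,5) via y @ 2.7819
    (7,5) via x @ 3.8098
    (8,5) via x @ 4.8451
    (9,5) via x @ 5.8804  # hit
  → r_7 = 5.8804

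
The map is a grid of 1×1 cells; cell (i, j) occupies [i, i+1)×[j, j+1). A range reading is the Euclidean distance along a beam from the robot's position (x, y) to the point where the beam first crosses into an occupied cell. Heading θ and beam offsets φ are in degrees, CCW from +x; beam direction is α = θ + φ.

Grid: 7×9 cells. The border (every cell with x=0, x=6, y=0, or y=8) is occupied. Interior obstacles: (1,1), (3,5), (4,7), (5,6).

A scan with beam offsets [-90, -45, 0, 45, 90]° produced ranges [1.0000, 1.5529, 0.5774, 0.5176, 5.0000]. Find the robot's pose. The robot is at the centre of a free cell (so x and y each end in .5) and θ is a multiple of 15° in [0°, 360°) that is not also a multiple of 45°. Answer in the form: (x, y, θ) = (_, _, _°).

(x, y, θ) = (4.5, 5.5, 150°)

Candidates: 31 free-cell centres × 16 headings = 496 poses. Raycast each; keep the one whose scan matches to 4 dp.
  (1.5, 6.5, 120°): beam 1 = 2.8868 ≠ 1.0000 ✗
  (2.5, 4.5, 105°): beam 1 = 3.6235 ≠ 1.0000 ✗
  (1.5, 2.5, 165°): beam 1 = 5.6940 ≠ 1.0000 ✗
  (3.5, 1.5, 240°): beam 1 = 2.8868 ≠ 1.0000 ✗
  …
  (4.5, 5.5, 150°): r_1=1.0000, r_2=1.5529, r_3=0.5774, r_4=0.5176, r_5=5.0000 — all match ✓
Unique over the lattice → pose = (4.5, 5.5, 150°).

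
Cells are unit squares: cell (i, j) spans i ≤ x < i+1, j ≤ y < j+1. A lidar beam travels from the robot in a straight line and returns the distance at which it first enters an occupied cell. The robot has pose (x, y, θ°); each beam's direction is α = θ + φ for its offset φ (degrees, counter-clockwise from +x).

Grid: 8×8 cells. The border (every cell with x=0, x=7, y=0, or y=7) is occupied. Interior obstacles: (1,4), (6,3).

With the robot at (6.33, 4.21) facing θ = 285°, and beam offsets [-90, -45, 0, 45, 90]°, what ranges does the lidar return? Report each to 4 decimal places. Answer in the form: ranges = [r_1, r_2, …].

ranges = [5.5180, 0.2425, 0.2174, 0.4200, 0.6936]

beam 1: φ=-90°, α=195°
  cosα=-0.9659 sinα=-0.2588 | (6,4) | tMaxX 0.3416 tMaxY 0.8114 | tΔX 1.0353 tΔY 3.8637
    t=0.3416 [x] (5,4)
    t=0.8114 [y] (5,3)
    t=1.3769 [x] (4,3)
    t=2.4122 [x] (3,3)
    t=3.4475 [x] (2,3)
    t=4.4827 [x] (1,3)
    t=4.6751 [y] (1,2)
    t=5.5180 [x] (0,2) — stop
  → r_1 = 5.5180
beam 2: φ=-45°, α=240°
  cosα=-0.5000 sinα=-0.8660 | (6,4) | tMaxX 0.6600 tMaxY 0.2425 | tΔX 2.0000 tΔY 1.1547
    t=0.2425 [y] (6,3) — stop
  → r_2 = 0.2425
beam 3: φ=0°, α=285°
  cosα=0.2588 sinα=-0.9659 | (6,4) | tMaxX 2.5887 tMaxY 0.2174 | tΔX 3.8637 tΔY 1.0353
    t=0.2174 [y] (6,3) — stop
  → r_3 = 0.2174
beam 4: φ=45°, α=330°
  cosα=0.8660 sinα=-0.5000 | (6,4) | tMaxX 0.7736 tMaxY 0.4200 | tΔX 1.1547 tΔY 2.0000
    t=0.4200 [y] (6,3) — stop
  → r_4 = 0.4200
beam 5: φ=90°, α=15°
  cosα=0.9659 sinα=0.2588 | (6,4) | tMaxX 0.6936 tMaxY 3.0523 | tΔX 1.0353 tΔY 3.8637
    t=0.6936 [x] (7,4) — stop
  → r_5 = 0.6936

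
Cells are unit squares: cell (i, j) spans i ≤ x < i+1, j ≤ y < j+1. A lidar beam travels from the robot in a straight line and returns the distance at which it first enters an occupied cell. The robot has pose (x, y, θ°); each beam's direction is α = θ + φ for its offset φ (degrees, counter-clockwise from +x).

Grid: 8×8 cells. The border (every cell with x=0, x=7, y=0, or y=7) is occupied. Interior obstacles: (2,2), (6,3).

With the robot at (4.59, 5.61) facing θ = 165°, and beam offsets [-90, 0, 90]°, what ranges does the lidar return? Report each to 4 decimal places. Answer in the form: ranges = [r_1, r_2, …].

ranges = [1.4390, 3.7166, 4.7726]

beam 1: φ=-90°, α=75°
  dir = (cos 75°, sin 75°) = (0.2588, 0.9659); from cell (4,5)
  next x-line at t=1.5841, next y-line at t=0.4038; Δt_x=3.8637, Δt_y=1.0353
    y: enter (4,6) at t=0.4038
    y: enter (4,7) at t=1.4390 ← occupied
  → r_1 = 1.4390
beam 2: φ=0°, α=165°
  dir = (cos 165°, sin 165°) = (-0.9659, 0.2588); from cell (4,5)
  next x-line at t=0.6108, next y-line at t=1.5068; Δt_x=1.0353, Δt_y=3.8637
    x: enter (3,5) at t=0.6108
    y: enter (3,6) at t=1.5068
    x: enter (2,6) at t=1.6461
    x: enter (1,6) at t=2.6814
    x: enter (0,6) at t=3.7166 ← occupied
  → r_2 = 3.7166
beam 3: φ=90°, α=255°
  dir = (cos 255°, sin 255°) = (-0.2588, -0.9659); from cell (4,5)
  next x-line at t=2.2796, next y-line at t=0.6315; Δt_x=3.8637, Δt_y=1.0353
    y: enter (4,4) at t=0.6315
    y: enter (4,3) at t=1.6668
    x: enter (3,3) at t=2.2796
    y: enter (3,2) at t=2.7021
    y: enter (3,1) at t=3.7373
    y: enter (3,0) at t=4.7726 ← occupied
  → r_3 = 4.7726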